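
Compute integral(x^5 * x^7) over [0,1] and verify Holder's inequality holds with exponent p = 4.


Step 1: Exact integral of f*g = integral(x^12, 0, 1) = 1/13
     = 0.076923
Step 2: Holder bound with p=4, q=1.333333:
  ||f||_p = (integral x^20 dx)^(1/4) = (1/21)^(1/4) = 0.467138
  ||g||_q = (integral x^9.333333 dx)^(1/1.333333) = (1/10.333333)^(1/1.333333) = 0.173508
Step 3: Holder bound = ||f||_p * ||g||_q = 0.467138 * 0.173508 = 0.081052
Verification: 0.076923 <= 0.081052 (Holder holds)


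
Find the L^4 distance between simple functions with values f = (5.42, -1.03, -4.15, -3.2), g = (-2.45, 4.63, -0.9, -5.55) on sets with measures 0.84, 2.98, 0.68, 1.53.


Step 1: Compute differences f_i - g_i:
  5.42 - -2.45 = 7.87
  -1.03 - 4.63 = -5.66
  -4.15 - -0.9 = -3.25
  -3.2 - -5.55 = 2.35
Step 2: Compute |diff|^4 * measure for each set:
  |7.87|^4 * 0.84 = 3836.179582 * 0.84 = 3222.390849
  |-5.66|^4 * 2.98 = 1026.279667 * 2.98 = 3058.313409
  |-3.25|^4 * 0.68 = 111.566406 * 0.68 = 75.865156
  |2.35|^4 * 1.53 = 30.498006 * 1.53 = 46.66195
Step 3: Sum = 6403.231363
Step 4: ||f-g||_4 = (6403.231363)^(1/4) = 8.945401


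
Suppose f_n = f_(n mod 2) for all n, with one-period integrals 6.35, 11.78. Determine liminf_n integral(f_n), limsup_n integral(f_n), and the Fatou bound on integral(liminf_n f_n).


The sequence (integral(f_n)) is periodic with period 2, repeating the values 6.35, 11.78 indefinitely.
Step 1: For a periodic sequence, every tail (a_m, a_(m+1), ...) contains all 2 period values infinitely often.
Step 2: Hence inf of every tail = min of the period values = min(6.35, 11.78) = 6.35.
        liminf_n integral(f_n) = sup over m of (inf of tail from m) = 6.35.
Step 3: Similarly sup of every tail = max of the period values = 11.78.
        limsup_n integral(f_n) = 11.78.
Step 4: Fatou's lemma: integral(liminf_n f_n) <= liminf_n integral(f_n) = 6.35.
        So the integral of the pointwise liminf is at most 6.35.


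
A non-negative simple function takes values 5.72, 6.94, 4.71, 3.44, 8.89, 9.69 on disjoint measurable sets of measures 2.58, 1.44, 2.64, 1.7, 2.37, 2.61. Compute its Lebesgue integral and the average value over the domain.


Step 1: Integral = sum(value_i * measure_i)
= 5.72*2.58 + 6.94*1.44 + 4.71*2.64 + 3.44*1.7 + 8.89*2.37 + 9.69*2.61
= 14.7576 + 9.9936 + 12.4344 + 5.848 + 21.0693 + 25.2909
= 89.3938
Step 2: Total measure of domain = 2.58 + 1.44 + 2.64 + 1.7 + 2.37 + 2.61 = 13.34
Step 3: Average value = 89.3938 / 13.34 = 6.701184


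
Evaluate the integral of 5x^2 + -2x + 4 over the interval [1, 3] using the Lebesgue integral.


The Lebesgue integral of a Riemann-integrable function agrees with the Riemann integral.
Antiderivative F(x) = (5/3)x^3 + (-2/2)x^2 + 4x
F(3) = (5/3)*3^3 + (-2/2)*3^2 + 4*3
     = (5/3)*27 + (-2/2)*9 + 4*3
     = 45 + -9 + 12
     = 48
F(1) = 4.666667
Integral = F(3) - F(1) = 48 - 4.666667 = 43.333333


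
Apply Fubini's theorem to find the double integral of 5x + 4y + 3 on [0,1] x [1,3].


By Fubini, integrate in x first, then y.
Step 1: Fix y, integrate over x in [0,1]:
  integral(5x + 4y + 3, x=0..1)
  = 5*(1^2 - 0^2)/2 + (4y + 3)*(1 - 0)
  = 2.5 + (4y + 3)*1
  = 2.5 + 4y + 3
  = 5.5 + 4y
Step 2: Integrate over y in [1,3]:
  integral(5.5 + 4y, y=1..3)
  = 5.5*2 + 4*(3^2 - 1^2)/2
  = 11 + 16
  = 27


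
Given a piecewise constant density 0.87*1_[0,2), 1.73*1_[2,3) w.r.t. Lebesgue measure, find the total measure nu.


Integrate each piece of the Radon-Nikodym derivative:
Step 1: integral_0^2 0.87 dx = 0.87*(2-0) = 0.87*2 = 1.74
Step 2: integral_2^3 1.73 dx = 1.73*(3-2) = 1.73*1 = 1.73
Total: 1.74 + 1.73 = 3.47


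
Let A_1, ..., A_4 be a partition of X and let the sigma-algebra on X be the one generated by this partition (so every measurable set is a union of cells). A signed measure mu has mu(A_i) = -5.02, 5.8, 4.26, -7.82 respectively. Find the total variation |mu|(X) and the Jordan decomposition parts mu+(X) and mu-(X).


Step 1: Every measurable set is a union of atoms (the cells / points), so a Hahn decomposition is
  obtained by grouping atoms by sign: P = union of atoms with mu > 0, N = union of the remaining atoms.
  Atoms in P (indices): 2, 3;  atoms in N (indices): 1, 4
  Positive values: 5.8, 4.26
  Negative values: -5.02, -7.82
Step 2: mu+(X) = mu(P) = sum of positive atom values = 10.06
Step 3: mu-(X) = -mu(N) = sum of |negative atom values| = 12.84
Step 4: |mu|(X) = mu+(X) + mu-(X) = 10.06 + 12.84 = 22.9


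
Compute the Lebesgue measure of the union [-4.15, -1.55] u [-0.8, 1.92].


For pairwise disjoint intervals, m(union) = sum of lengths.
= (-1.55 - -4.15) + (1.92 - -0.8)
= 2.6 + 2.72
= 5.32


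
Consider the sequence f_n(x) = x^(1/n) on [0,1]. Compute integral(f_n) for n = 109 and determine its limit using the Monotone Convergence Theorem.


At n = 109: f_109(x) = x^(1/109).
Step 1: integral(x^(1/109), 0, 1) = [x^(1/109+1) / (1/109+1)] from 0 to 1
     = 1 / (1/109 + 1) = 1 / ((109+1)/109) = 109/(109+1)
     = 109/110 = 0.990909
Step 2: As n -> infinity, f_n(x) = x^(1/n) -> 1 for x in (0,1], and f_n is increasing in n.
By MCT, lim_n integral(f_n) = integral(lim_n f_n) = integral(1, 0, 1) = 1.
Step 3: Verify convergence: 109/110 = 0.990909 -> 1


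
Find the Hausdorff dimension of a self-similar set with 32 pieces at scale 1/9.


For a self-similar set with N copies scaled by 1/r:
dim_H = log(N)/log(r) = log(32)/log(9)
= 3.465736/2.197225
= 1.577324


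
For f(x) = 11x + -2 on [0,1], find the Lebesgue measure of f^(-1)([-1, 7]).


f^(-1)([-1, 7]) = {x : -1 <= 11x + -2 <= 7}
Solving: (-1 - -2)/11 <= x <= (7 - -2)/11
= [0.090909, 0.818182]
Intersecting with [0,1]: [0.090909, 0.818182]
Measure = 0.818182 - 0.090909 = 0.727273


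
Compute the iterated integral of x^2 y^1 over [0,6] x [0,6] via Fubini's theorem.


By Fubini's theorem, the double integral factors as a product of single integrals:
Step 1: integral_0^6 x^2 dx = [x^3/3] from 0 to 6
     = 6^3/3 = 72
Step 2: integral_0^6 y^1 dy = [y^2/2] from 0 to 6
     = 6^2/2 = 18
Step 3: Double integral = 72 * 18 = 1296


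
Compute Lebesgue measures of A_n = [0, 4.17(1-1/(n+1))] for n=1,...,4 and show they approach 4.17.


By continuity of measure from below: if A_n increases to A, then m(A_n) -> m(A).
Here A = [0, 4.17], so m(A) = 4.17
Step 1: a_1 = 4.17*(1 - 1/2) = 2.085, m(A_1) = 2.085
Step 2: a_2 = 4.17*(1 - 1/3) = 2.78, m(A_2) = 2.78
Step 3: a_3 = 4.17*(1 - 1/4) = 3.1275, m(A_3) = 3.1275
Step 4: a_4 = 4.17*(1 - 1/5) = 3.336, m(A_4) = 3.336
Limit: m(A_n) -> m([0,4.17]) = 4.17


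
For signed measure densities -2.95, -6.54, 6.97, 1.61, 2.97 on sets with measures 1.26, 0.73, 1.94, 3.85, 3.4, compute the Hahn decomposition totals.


Step 1: Compute signed measure on each set:
  Set 1: -2.95 * 1.26 = -3.717
  Set 2: -6.54 * 0.73 = -4.7742
  Set 3: 6.97 * 1.94 = 13.5218
  Set 4: 1.61 * 3.85 = 6.1985
  Set 5: 2.97 * 3.4 = 10.098
Step 2: Total signed measure = (-3.717) + (-4.7742) + (13.5218) + (6.1985) + (10.098)
     = 21.3271
Step 3: Positive part mu+(X) = sum of positive contributions = 29.8183
Step 4: Negative part mu-(X) = |sum of negative contributions| = 8.4912


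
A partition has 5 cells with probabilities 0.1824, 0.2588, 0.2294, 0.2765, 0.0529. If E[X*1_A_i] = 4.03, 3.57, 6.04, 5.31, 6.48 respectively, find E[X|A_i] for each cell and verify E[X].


For each cell A_i: E[X|A_i] = E[X*1_A_i] / P(A_i)
Step 1: E[X|A_1] = 4.03 / 0.1824 = 22.094298
Step 2: E[X|A_2] = 3.57 / 0.2588 = 13.794436
Step 3: E[X|A_3] = 6.04 / 0.2294 = 26.329555
Step 4: E[X|A_4] = 5.31 / 0.2765 = 19.20434
Step 5: E[X|A_5] = 6.48 / 0.0529 = 122.495274
Verification: E[X] = sum E[X*1_A_i] = 4.03 + 3.57 + 6.04 + 5.31 + 6.48 = 25.43


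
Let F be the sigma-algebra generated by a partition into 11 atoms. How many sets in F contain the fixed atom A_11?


Each element of F is a union of some subset S of the 11 atoms.
The element contains A_11 iff A_11 is in S.
So we count subsets S of {A_1,...,A_11} with A_11 in S: choose freely among the other 10 atoms.
Count = 2^(11-1) = 2^10 = 1024.


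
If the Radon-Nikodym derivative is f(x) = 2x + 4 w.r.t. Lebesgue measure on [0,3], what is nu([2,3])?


nu(A) = integral_A (dnu/dmu) dmu = integral_2^3 (2x + 4) dx
Step 1: Antiderivative F(x) = (2/2)x^2 + 4x
Step 2: F(3) = (2/2)*3^2 + 4*3 = 9 + 12 = 21
Step 3: F(2) = (2/2)*2^2 + 4*2 = 4 + 8 = 12
Step 4: nu([2,3]) = F(3) - F(2) = 21 - 12 = 9


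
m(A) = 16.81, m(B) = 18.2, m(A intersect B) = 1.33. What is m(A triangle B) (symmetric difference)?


m(A Delta B) = m(A) + m(B) - 2*m(A n B)
= 16.81 + 18.2 - 2*1.33
= 16.81 + 18.2 - 2.66
= 32.35


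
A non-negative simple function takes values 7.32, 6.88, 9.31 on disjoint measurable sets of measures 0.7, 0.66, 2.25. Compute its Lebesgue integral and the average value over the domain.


Step 1: Integral = sum(value_i * measure_i)
= 7.32*0.7 + 6.88*0.66 + 9.31*2.25
= 5.124 + 4.5408 + 20.9475
= 30.6123
Step 2: Total measure of domain = 0.7 + 0.66 + 2.25 = 3.61
Step 3: Average value = 30.6123 / 3.61 = 8.479861


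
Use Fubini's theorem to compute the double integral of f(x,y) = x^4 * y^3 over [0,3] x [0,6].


By Fubini's theorem, the double integral factors as a product of single integrals:
Step 1: integral_0^3 x^4 dx = [x^5/5] from 0 to 3
     = 3^5/5 = 48.6
Step 2: integral_0^6 y^3 dy = [y^4/4] from 0 to 6
     = 6^4/4 = 324
Step 3: Double integral = 48.6 * 324 = 15746.4


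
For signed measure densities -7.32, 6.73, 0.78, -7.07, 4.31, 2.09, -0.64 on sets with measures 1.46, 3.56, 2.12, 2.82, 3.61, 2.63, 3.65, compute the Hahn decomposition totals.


Step 1: Compute signed measure on each set:
  Set 1: -7.32 * 1.46 = -10.6872
  Set 2: 6.73 * 3.56 = 23.9588
  Set 3: 0.78 * 2.12 = 1.6536
  Set 4: -7.07 * 2.82 = -19.9374
  Set 5: 4.31 * 3.61 = 15.5591
  Set 6: 2.09 * 2.63 = 5.4967
  Set 7: -0.64 * 3.65 = -2.336
Step 2: Total signed measure = (-10.6872) + (23.9588) + (1.6536) + (-19.9374) + (15.5591) + (5.4967) + (-2.336)
     = 13.7076
Step 3: Positive part mu+(X) = sum of positive contributions = 46.6682
Step 4: Negative part mu-(X) = |sum of negative contributions| = 32.9606


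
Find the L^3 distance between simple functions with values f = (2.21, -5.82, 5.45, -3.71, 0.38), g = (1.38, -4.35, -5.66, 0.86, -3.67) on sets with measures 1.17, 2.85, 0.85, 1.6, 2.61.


Step 1: Compute differences f_i - g_i:
  2.21 - 1.38 = 0.83
  -5.82 - -4.35 = -1.47
  5.45 - -5.66 = 11.11
  -3.71 - 0.86 = -4.57
  0.38 - -3.67 = 4.05
Step 2: Compute |diff|^3 * measure for each set:
  |0.83|^3 * 1.17 = 0.571787 * 1.17 = 0.668991
  |-1.47|^3 * 2.85 = 3.176523 * 2.85 = 9.053091
  |11.11|^3 * 0.85 = 1371.330631 * 0.85 = 1165.631036
  |-4.57|^3 * 1.6 = 95.443993 * 1.6 = 152.710389
  |4.05|^3 * 2.61 = 66.430125 * 2.61 = 173.382626
Step 3: Sum = 1501.446133
Step 4: ||f-g||_3 = (1501.446133)^(1/3) = 11.45082


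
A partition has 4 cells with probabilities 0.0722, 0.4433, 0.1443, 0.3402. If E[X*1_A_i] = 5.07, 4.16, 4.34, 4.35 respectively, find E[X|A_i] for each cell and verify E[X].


For each cell A_i: E[X|A_i] = E[X*1_A_i] / P(A_i)
Step 1: E[X|A_1] = 5.07 / 0.0722 = 70.221607
Step 2: E[X|A_2] = 4.16 / 0.4433 = 9.384164
Step 3: E[X|A_3] = 4.34 / 0.1443 = 30.07623
Step 4: E[X|A_4] = 4.35 / 0.3402 = 12.786596
Verification: E[X] = sum E[X*1_A_i] = 5.07 + 4.16 + 4.34 + 4.35 = 17.92


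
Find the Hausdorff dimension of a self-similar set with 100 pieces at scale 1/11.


For a self-similar set with N copies scaled by 1/r:
dim_H = log(N)/log(r) = log(100)/log(11)
= 4.60517/2.397895
= 1.920505


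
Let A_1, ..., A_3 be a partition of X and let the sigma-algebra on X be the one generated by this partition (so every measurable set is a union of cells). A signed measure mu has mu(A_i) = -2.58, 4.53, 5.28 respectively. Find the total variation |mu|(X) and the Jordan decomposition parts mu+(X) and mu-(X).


Step 1: Every measurable set is a union of atoms (the cells / points), so a Hahn decomposition is
  obtained by grouping atoms by sign: P = union of atoms with mu > 0, N = union of the remaining atoms.
  Atoms in P (indices): 2, 3;  atoms in N (indices): 1
  Positive values: 4.53, 5.28
  Negative values: -2.58
Step 2: mu+(X) = mu(P) = sum of positive atom values = 9.81
Step 3: mu-(X) = -mu(N) = sum of |negative atom values| = 2.58
Step 4: |mu|(X) = mu+(X) + mu-(X) = 9.81 + 2.58 = 12.39


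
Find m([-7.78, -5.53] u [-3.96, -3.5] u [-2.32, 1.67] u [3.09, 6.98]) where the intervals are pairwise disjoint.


For pairwise disjoint intervals, m(union) = sum of lengths.
= (-5.53 - -7.78) + (-3.5 - -3.96) + (1.67 - -2.32) + (6.98 - 3.09)
= 2.25 + 0.46 + 3.99 + 3.89
= 10.59


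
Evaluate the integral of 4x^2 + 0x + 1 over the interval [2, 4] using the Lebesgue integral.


The Lebesgue integral of a Riemann-integrable function agrees with the Riemann integral.
Antiderivative F(x) = (4/3)x^3 + (0/2)x^2 + 1x
F(4) = (4/3)*4^3 + (0/2)*4^2 + 1*4
     = (4/3)*64 + (0/2)*16 + 1*4
     = 85.333333 + 0.0 + 4
     = 89.333333
F(2) = 12.666667
Integral = F(4) - F(2) = 89.333333 - 12.666667 = 76.666667


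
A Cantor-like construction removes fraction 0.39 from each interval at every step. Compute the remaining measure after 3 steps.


Step 1: At each step, fraction remaining = 1 - 0.39 = 0.61
Step 2: After 3 steps, measure = (0.61)^3
Step 3: Computing the power step by step:
  After step 1: 0.61
  After step 2: 0.3721
  After step 3: 0.226981
Result = 0.226981


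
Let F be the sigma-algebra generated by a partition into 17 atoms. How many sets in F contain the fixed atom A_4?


Each element of F is a union of some subset S of the 17 atoms.
The element contains A_4 iff A_4 is in S.
So we count subsets S of {A_1,...,A_17} with A_4 in S: choose freely among the other 16 atoms.
Count = 2^(17-1) = 2^16 = 65536.


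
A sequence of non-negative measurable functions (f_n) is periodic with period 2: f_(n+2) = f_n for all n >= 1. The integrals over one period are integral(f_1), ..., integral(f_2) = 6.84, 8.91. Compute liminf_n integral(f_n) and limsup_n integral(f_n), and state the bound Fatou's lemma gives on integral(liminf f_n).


The sequence (integral(f_n)) is periodic with period 2, repeating the values 6.84, 8.91 indefinitely.
Step 1: For a periodic sequence, every tail (a_m, a_(m+1), ...) contains all 2 period values infinitely often.
Step 2: Hence inf of every tail = min of the period values = min(6.84, 8.91) = 6.84.
        liminf_n integral(f_n) = sup over m of (inf of tail from m) = 6.84.
Step 3: Similarly sup of every tail = max of the period values = 8.91.
        limsup_n integral(f_n) = 8.91.
Step 4: Fatou's lemma: integral(liminf_n f_n) <= liminf_n integral(f_n) = 6.84.
        So the integral of the pointwise liminf is at most 6.84.


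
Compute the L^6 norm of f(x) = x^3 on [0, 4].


Step 1: ||f||_6 = (integral_0^4 |x^3|^6 dx)^(1/6)
     = (integral_0^4 x^18 dx)^(1/6)
Step 2: integral_0^4 x^18 dx = [x^19/(19)] from 0 to 4 = 4^19/19
     = 274877906944/19 = 1.446726e+10
Step 3: ||f||_6 = (1.446726e+10)^(1/6) = 49.362564


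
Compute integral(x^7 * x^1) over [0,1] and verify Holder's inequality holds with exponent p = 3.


Step 1: Exact integral of f*g = integral(x^8, 0, 1) = 1/9
     = 0.111111
Step 2: Holder bound with p=3, q=1.5:
  ||f||_p = (integral x^21 dx)^(1/3) = (1/22)^(1/3) = 0.356883
  ||g||_q = (integral x^1.5 dx)^(1/1.5) = (1/2.5)^(1/1.5) = 0.542884
Step 3: Holder bound = ||f||_p * ||g||_q = 0.356883 * 0.542884 = 0.193746
Verification: 0.111111 <= 0.193746 (Holder holds)


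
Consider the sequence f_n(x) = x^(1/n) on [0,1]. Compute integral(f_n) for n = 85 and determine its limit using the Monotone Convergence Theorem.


At n = 85: f_85(x) = x^(1/85).
Step 1: integral(x^(1/85), 0, 1) = [x^(1/85+1) / (1/85+1)] from 0 to 1
     = 1 / (1/85 + 1) = 1 / ((85+1)/85) = 85/(85+1)
     = 85/86 = 0.988372
Step 2: As n -> infinity, f_n(x) = x^(1/n) -> 1 for x in (0,1], and f_n is increasing in n.
By MCT, lim_n integral(f_n) = integral(lim_n f_n) = integral(1, 0, 1) = 1.
Step 3: Verify convergence: 85/86 = 0.988372 -> 1


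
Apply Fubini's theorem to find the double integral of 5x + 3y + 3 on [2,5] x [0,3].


By Fubini, integrate in x first, then y.
Step 1: Fix y, integrate over x in [2,5]:
  integral(5x + 3y + 3, x=2..5)
  = 5*(5^2 - 2^2)/2 + (3y + 3)*(5 - 2)
  = 52.5 + (3y + 3)*3
  = 52.5 + 9y + 9
  = 61.5 + 9y
Step 2: Integrate over y in [0,3]:
  integral(61.5 + 9y, y=0..3)
  = 61.5*3 + 9*(3^2 - 0^2)/2
  = 184.5 + 40.5
  = 225


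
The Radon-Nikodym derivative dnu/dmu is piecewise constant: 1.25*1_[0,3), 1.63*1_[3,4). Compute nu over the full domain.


Integrate each piece of the Radon-Nikodym derivative:
Step 1: integral_0^3 1.25 dx = 1.25*(3-0) = 1.25*3 = 3.75
Step 2: integral_3^4 1.63 dx = 1.63*(4-3) = 1.63*1 = 1.63
Total: 3.75 + 1.63 = 5.38


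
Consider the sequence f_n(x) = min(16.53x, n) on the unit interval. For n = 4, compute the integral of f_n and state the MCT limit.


f(x) = 16.53x on [0,1]; f_n(x) = min(16.53x, n). At n = 4:
Step 1: f(x) reaches 4 at x = 4/16.53 = 0.241984
Step 2: integral(f_4) = integral(16.53x, 0, 0.241984) + integral(4, 0.241984, 1)
       = 16.53*0.241984^2/2 + 4*(1 - 0.241984)
       = 0.483969 + 3.032063
       = 3.516031
Step 3: As n -> infinity, f_n increases to f, so by MCT integral(f_n) -> integral(f) = 16.53/2 = 8.265.
Convergence: integral(f_4) = 3.516031 -> 8.265 as n -> infinity


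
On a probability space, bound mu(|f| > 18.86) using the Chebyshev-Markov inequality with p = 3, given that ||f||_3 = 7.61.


Chebyshev/Markov inequality: mu(|f| > eps) <= (||f||_p / eps)^p
Step 1: ||f||_3 / eps = 7.61 / 18.86 = 0.403499
Step 2: Raise to power p = 3:
  (0.403499)^3 = 0.065694
Step 3: Therefore mu(|f| > 18.86) <= 0.065694


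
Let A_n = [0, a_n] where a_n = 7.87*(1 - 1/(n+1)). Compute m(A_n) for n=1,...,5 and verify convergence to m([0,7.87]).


By continuity of measure from below: if A_n increases to A, then m(A_n) -> m(A).
Here A = [0, 7.87], so m(A) = 7.87
Step 1: a_1 = 7.87*(1 - 1/2) = 3.935, m(A_1) = 3.935
Step 2: a_2 = 7.87*(1 - 1/3) = 5.2467, m(A_2) = 5.2467
Step 3: a_3 = 7.87*(1 - 1/4) = 5.9025, m(A_3) = 5.9025
Step 4: a_4 = 7.87*(1 - 1/5) = 6.296, m(A_4) = 6.296
Step 5: a_5 = 7.87*(1 - 1/6) = 6.5583, m(A_5) = 6.5583
Limit: m(A_n) -> m([0,7.87]) = 7.87


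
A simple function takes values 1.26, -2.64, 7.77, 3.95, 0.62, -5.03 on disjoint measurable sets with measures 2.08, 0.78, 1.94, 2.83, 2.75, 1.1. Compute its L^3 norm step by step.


Step 1: Compute |f_i|^3 for each value:
  |1.26|^3 = 2.000376
  |-2.64|^3 = 18.399744
  |7.77|^3 = 469.097433
  |3.95|^3 = 61.629875
  |0.62|^3 = 0.238328
  |-5.03|^3 = 127.263527
Step 2: Multiply by measures and sum:
  2.000376 * 2.08 = 4.160782
  18.399744 * 0.78 = 14.3518
  469.097433 * 1.94 = 910.04902
  61.629875 * 2.83 = 174.412546
  0.238328 * 2.75 = 0.655402
  127.263527 * 1.1 = 139.98988
Sum = 4.160782 + 14.3518 + 910.04902 + 174.412546 + 0.655402 + 139.98988 = 1243.61943
Step 3: Take the p-th root:
||f||_3 = (1243.61943)^(1/3) = 10.753813


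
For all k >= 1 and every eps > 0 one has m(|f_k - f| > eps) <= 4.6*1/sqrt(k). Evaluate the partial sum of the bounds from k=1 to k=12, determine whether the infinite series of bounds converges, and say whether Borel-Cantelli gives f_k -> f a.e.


Step 1: List the terms 4.6*1/sqrt(k) for k = 1 to 12:
  k=1: 4.6
  k=2: 3.252691
  k=3: 2.655811
  k=4: 2.3
  k=5: 2.057183
  k=6: 1.877942
  k=7: 1.738637
  k=8: 1.626346
  k=9: 1.533333
  k=10: 1.454648
  k=11: 1.386952
  k=12: 1.327906
Step 2: Partial sum = 4.6 + 3.252691 + 2.655811 + 2.3 + 2.057183 + 1.877942 + 1.738637 + 1.626346 + 1.533333 + 1.454648 + 1.386952 + 1.327906
     = 25.811448
Step 3: The full series sum_(k>=1) 4.6*1/sqrt(k) diverges (p-series with p = 1/2 <= 1; a nonzero constant multiple of a divergent series diverges).
Step 4: The (first) Borel-Cantelli lemma requires a summable sequence of measures, so it does not apply here;
        from this bound alone no conclusion about a.e. convergence can be drawn (convergence in measure still
        gives an a.e.-convergent subsequence, but not a.e. convergence of the whole sequence).
Conclusion: series diverges; Borel-Cantelli is inconclusive about a.e. convergence of f_k.


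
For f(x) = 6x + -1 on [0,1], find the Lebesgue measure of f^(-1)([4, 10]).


f^(-1)([4, 10]) = {x : 4 <= 6x + -1 <= 10}
Solving: (4 - -1)/6 <= x <= (10 - -1)/6
= [0.833333, 1.833333]
Intersecting with [0,1]: [0.833333, 1]
Measure = 1 - 0.833333 = 0.166667


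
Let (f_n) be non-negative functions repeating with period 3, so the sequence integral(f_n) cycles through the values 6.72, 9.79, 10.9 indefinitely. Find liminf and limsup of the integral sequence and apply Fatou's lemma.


The sequence (integral(f_n)) is periodic with period 3, repeating the values 6.72, 9.79, 10.9 indefinitely.
Step 1: For a periodic sequence, every tail (a_m, a_(m+1), ...) contains all 3 period values infinitely often.
Step 2: Hence inf of every tail = min of the period values = min(6.72, 9.79, 10.9) = 6.72.
        liminf_n integral(f_n) = sup over m of (inf of tail from m) = 6.72.
Step 3: Similarly sup of every tail = max of the period values = 10.9.
        limsup_n integral(f_n) = 10.9.
Step 4: Fatou's lemma: integral(liminf_n f_n) <= liminf_n integral(f_n) = 6.72.
        So the integral of the pointwise liminf is at most 6.72.


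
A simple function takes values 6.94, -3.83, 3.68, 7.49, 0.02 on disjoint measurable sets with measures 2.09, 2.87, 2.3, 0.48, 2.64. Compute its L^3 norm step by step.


Step 1: Compute |f_i|^3 for each value:
  |6.94|^3 = 334.255384
  |-3.83|^3 = 56.181887
  |3.68|^3 = 49.836032
  |7.49|^3 = 420.189749
  |0.02|^3 = 8.000000e-06
Step 2: Multiply by measures and sum:
  334.255384 * 2.09 = 698.593753
  56.181887 * 2.87 = 161.242016
  49.836032 * 2.3 = 114.622874
  420.189749 * 0.48 = 201.69108
  8.000000e-06 * 2.64 = 2.112000e-05
Sum = 698.593753 + 161.242016 + 114.622874 + 201.69108 + 2.112000e-05 = 1176.149742
Step 3: Take the p-th root:
||f||_3 = (1176.149742)^(1/3) = 10.555712


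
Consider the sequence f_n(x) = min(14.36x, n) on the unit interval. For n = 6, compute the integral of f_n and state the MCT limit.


f(x) = 14.36x on [0,1]; f_n(x) = min(14.36x, n). At n = 6:
Step 1: f(x) reaches 6 at x = 6/14.36 = 0.417827
Step 2: integral(f_6) = integral(14.36x, 0, 0.417827) + integral(6, 0.417827, 1)
       = 14.36*0.417827^2/2 + 6*(1 - 0.417827)
       = 1.253482 + 3.493036
       = 4.746518
Step 3: As n -> infinity, f_n increases to f, so by MCT integral(f_n) -> integral(f) = 14.36/2 = 7.18.
Convergence: integral(f_6) = 4.746518 -> 7.18 as n -> infinity


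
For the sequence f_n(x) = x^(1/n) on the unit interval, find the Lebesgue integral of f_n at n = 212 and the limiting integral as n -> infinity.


At n = 212: f_212(x) = x^(1/212).
Step 1: integral(x^(1/212), 0, 1) = [x^(1/212+1) / (1/212+1)] from 0 to 1
     = 1 / (1/212 + 1) = 1 / ((212+1)/212) = 212/(212+1)
     = 212/213 = 0.995305
Step 2: As n -> infinity, f_n(x) = x^(1/n) -> 1 for x in (0,1], and f_n is increasing in n.
By MCT, lim_n integral(f_n) = integral(lim_n f_n) = integral(1, 0, 1) = 1.
Step 3: Verify convergence: 212/213 = 0.995305 -> 1


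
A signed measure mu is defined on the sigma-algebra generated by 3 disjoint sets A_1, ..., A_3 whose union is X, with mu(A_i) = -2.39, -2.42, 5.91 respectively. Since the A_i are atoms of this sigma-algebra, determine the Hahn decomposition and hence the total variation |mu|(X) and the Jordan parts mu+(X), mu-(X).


Step 1: Every measurable set is a union of atoms (the cells / points), so a Hahn decomposition is
  obtained by grouping atoms by sign: P = union of atoms with mu > 0, N = union of the remaining atoms.
  Atoms in P (indices): 3;  atoms in N (indices): 1, 2
  Positive values: 5.91
  Negative values: -2.39, -2.42
Step 2: mu+(X) = mu(P) = sum of positive atom values = 5.91
Step 3: mu-(X) = -mu(N) = sum of |negative atom values| = 4.81
Step 4: |mu|(X) = mu+(X) + mu-(X) = 5.91 + 4.81 = 10.72


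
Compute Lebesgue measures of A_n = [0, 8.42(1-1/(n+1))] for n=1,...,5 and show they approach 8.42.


By continuity of measure from below: if A_n increases to A, then m(A_n) -> m(A).
Here A = [0, 8.42], so m(A) = 8.42
Step 1: a_1 = 8.42*(1 - 1/2) = 4.21, m(A_1) = 4.21
Step 2: a_2 = 8.42*(1 - 1/3) = 5.6133, m(A_2) = 5.6133
Step 3: a_3 = 8.42*(1 - 1/4) = 6.315, m(A_3) = 6.315
Step 4: a_4 = 8.42*(1 - 1/5) = 6.736, m(A_4) = 6.736
Step 5: a_5 = 8.42*(1 - 1/6) = 7.0167, m(A_5) = 7.0167
Limit: m(A_n) -> m([0,8.42]) = 8.42


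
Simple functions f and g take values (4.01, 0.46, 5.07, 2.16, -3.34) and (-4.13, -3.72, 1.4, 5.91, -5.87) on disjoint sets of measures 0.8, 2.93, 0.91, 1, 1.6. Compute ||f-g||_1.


Step 1: Compute differences f_i - g_i:
  4.01 - -4.13 = 8.14
  0.46 - -3.72 = 4.18
  5.07 - 1.4 = 3.67
  2.16 - 5.91 = -3.75
  -3.34 - -5.87 = 2.53
Step 2: Compute |diff|^1 * measure for each set:
  |8.14|^1 * 0.8 = 8.14 * 0.8 = 6.512
  |4.18|^1 * 2.93 = 4.18 * 2.93 = 12.2474
  |3.67|^1 * 0.91 = 3.67 * 0.91 = 3.3397
  |-3.75|^1 * 1 = 3.75 * 1 = 3.75
  |2.53|^1 * 1.6 = 2.53 * 1.6 = 4.048
Step 3: Sum = 29.8971
Step 4: ||f-g||_1 = (29.8971)^(1/1) = 29.8971


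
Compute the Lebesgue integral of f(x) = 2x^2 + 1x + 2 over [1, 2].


The Lebesgue integral of a Riemann-integrable function agrees with the Riemann integral.
Antiderivative F(x) = (2/3)x^3 + (1/2)x^2 + 2x
F(2) = (2/3)*2^3 + (1/2)*2^2 + 2*2
     = (2/3)*8 + (1/2)*4 + 2*2
     = 5.333333 + 2 + 4
     = 11.333333
F(1) = 3.166667
Integral = F(2) - F(1) = 11.333333 - 3.166667 = 8.166667


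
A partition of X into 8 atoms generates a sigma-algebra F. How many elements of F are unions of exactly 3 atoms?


Each element of F is a union of some subset of the 8 atoms.
Elements that are unions of exactly 3 atoms correspond to 3-element subsets of the 8 atoms.
Count = C(8, 3) = 8! / (3! * 5!) = 56.


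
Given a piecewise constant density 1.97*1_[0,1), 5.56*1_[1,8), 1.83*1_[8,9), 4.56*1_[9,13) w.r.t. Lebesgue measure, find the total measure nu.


Integrate each piece of the Radon-Nikodym derivative:
Step 1: integral_0^1 1.97 dx = 1.97*(1-0) = 1.97*1 = 1.97
Step 2: integral_1^8 5.56 dx = 5.56*(8-1) = 5.56*7 = 38.92
Step 3: integral_8^9 1.83 dx = 1.83*(9-8) = 1.83*1 = 1.83
Step 4: integral_9^13 4.56 dx = 4.56*(13-9) = 4.56*4 = 18.24
Total: 1.97 + 38.92 + 1.83 + 18.24 = 60.96


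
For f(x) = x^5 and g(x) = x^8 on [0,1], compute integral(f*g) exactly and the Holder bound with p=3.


Step 1: Exact integral of f*g = integral(x^13, 0, 1) = 1/14
     = 0.071429
Step 2: Holder bound with p=3, q=1.5:
  ||f||_p = (integral x^15 dx)^(1/3) = (1/16)^(1/3) = 0.39685
  ||g||_q = (integral x^12 dx)^(1/1.5) = (1/13)^(1/1.5) = 0.180872
Step 3: Holder bound = ||f||_p * ||g||_q = 0.39685 * 0.180872 = 0.071779
Verification: 0.071429 <= 0.071779 (Holder holds)


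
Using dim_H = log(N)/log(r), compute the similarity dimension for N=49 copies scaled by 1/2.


For a self-similar set with N copies scaled by 1/r:
dim_H = log(N)/log(r) = log(49)/log(2)
= 3.89182/0.693147
= 5.61471


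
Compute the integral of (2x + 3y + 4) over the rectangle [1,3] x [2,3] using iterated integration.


By Fubini, integrate in x first, then y.
Step 1: Fix y, integrate over x in [1,3]:
  integral(2x + 3y + 4, x=1..3)
  = 2*(3^2 - 1^2)/2 + (3y + 4)*(3 - 1)
  = 8 + (3y + 4)*2
  = 8 + 6y + 8
  = 16 + 6y
Step 2: Integrate over y in [2,3]:
  integral(16 + 6y, y=2..3)
  = 16*1 + 6*(3^2 - 2^2)/2
  = 16 + 15
  = 31


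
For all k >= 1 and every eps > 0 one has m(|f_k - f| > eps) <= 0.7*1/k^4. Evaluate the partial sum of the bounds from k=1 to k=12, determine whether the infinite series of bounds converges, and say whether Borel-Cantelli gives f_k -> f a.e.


Step 1: List the terms 0.7*1/k^4 for k = 1 to 12:
  k=1: 0.7
  k=2: 0.04375
  k=3: 0.008642
  k=4: 0.002734
  k=5: 0.00112
  k=6: 5.401235e-04
  k=7: 2.915452e-04
  k=8: 1.708984e-04
  k=9: 1.066911e-04
  k=10: 7.000000e-05
  k=11: 4.781094e-05
  k=12: 3.375772e-05
Step 2: Partial sum = 0.7 + 0.04375 + 0.008642 + 0.002734 + 0.00112 + 5.401235e-04 + 2.915452e-04 + 1.708984e-04 + 1.066911e-04 + 7.000000e-05 + 4.781094e-05 + 3.375772e-05
     = 0.757507
Step 3: The full series sum_(k>=1) 0.7*1/k^4 converges (p-series with p = 4 > 1; a constant multiple of a convergent series converges).
Step 4: Fix eps > 0. Since sum_k m(|f_k - f| > eps) < infinity, the Borel-Cantelli lemma gives
        m(limsup_k {|f_k - f| > eps}) = 0, i.e. for a.e. x, |f_k(x) - f(x)| <= eps for all large k.
        Applying this with eps = 1/j for j = 1, 2, ... and intersecting the countably many full-measure sets,
        for a.e. x we get limsup_k |f_k(x) - f(x)| <= 1/j for every j, hence f_k -> f almost everywhere.
Conclusion: series converges; Borel-Cantelli yields f_k -> f a.e.


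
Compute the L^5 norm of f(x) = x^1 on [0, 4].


Step 1: ||f||_5 = (integral_0^4 |x^1|^5 dx)^(1/5)
     = (integral_0^4 x^5 dx)^(1/5)
Step 2: integral_0^4 x^5 dx = [x^6/(6)] from 0 to 4 = 4^6/6
     = 4096/6 = 682.666667
Step 3: ||f||_5 = (682.666667)^(1/5) = 3.688432


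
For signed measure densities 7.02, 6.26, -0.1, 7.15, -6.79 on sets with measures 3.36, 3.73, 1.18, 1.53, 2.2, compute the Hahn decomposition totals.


Step 1: Compute signed measure on each set:
  Set 1: 7.02 * 3.36 = 23.5872
  Set 2: 6.26 * 3.73 = 23.3498
  Set 3: -0.1 * 1.18 = -0.118
  Set 4: 7.15 * 1.53 = 10.9395
  Set 5: -6.79 * 2.2 = -14.938
Step 2: Total signed measure = (23.5872) + (23.3498) + (-0.118) + (10.9395) + (-14.938)
     = 42.8205
Step 3: Positive part mu+(X) = sum of positive contributions = 57.8765
Step 4: Negative part mu-(X) = |sum of negative contributions| = 15.056


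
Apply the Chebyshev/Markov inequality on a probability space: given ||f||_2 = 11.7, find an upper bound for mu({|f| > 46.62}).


Chebyshev/Markov inequality: mu(|f| > eps) <= (||f||_p / eps)^p
Step 1: ||f||_2 / eps = 11.7 / 46.62 = 0.250965
Step 2: Raise to power p = 2:
  (0.250965)^2 = 0.062984
Step 3: Therefore mu(|f| > 46.62) <= 0.062984


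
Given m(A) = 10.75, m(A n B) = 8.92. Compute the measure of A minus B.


m(A \ B) = m(A) - m(A n B)
= 10.75 - 8.92
= 1.83


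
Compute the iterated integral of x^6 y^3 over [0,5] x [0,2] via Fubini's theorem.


By Fubini's theorem, the double integral factors as a product of single integrals:
Step 1: integral_0^5 x^6 dx = [x^7/7] from 0 to 5
     = 5^7/7 = 11160.714286
Step 2: integral_0^2 y^3 dy = [y^4/4] from 0 to 2
     = 2^4/4 = 4
Step 3: Double integral = 11160.714286 * 4 = 44642.857143


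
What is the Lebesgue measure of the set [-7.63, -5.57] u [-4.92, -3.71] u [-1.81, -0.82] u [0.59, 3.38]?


For pairwise disjoint intervals, m(union) = sum of lengths.
= (-5.57 - -7.63) + (-3.71 - -4.92) + (-0.82 - -1.81) + (3.38 - 0.59)
= 2.06 + 1.21 + 0.99 + 2.79
= 7.05


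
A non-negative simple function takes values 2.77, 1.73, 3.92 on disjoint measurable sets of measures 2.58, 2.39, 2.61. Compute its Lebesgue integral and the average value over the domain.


Step 1: Integral = sum(value_i * measure_i)
= 2.77*2.58 + 1.73*2.39 + 3.92*2.61
= 7.1466 + 4.1347 + 10.2312
= 21.5125
Step 2: Total measure of domain = 2.58 + 2.39 + 2.61 = 7.58
Step 3: Average value = 21.5125 / 7.58 = 2.838061


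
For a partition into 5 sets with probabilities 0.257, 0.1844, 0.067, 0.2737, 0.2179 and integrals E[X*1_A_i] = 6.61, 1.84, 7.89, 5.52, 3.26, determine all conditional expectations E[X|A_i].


For each cell A_i: E[X|A_i] = E[X*1_A_i] / P(A_i)
Step 1: E[X|A_1] = 6.61 / 0.257 = 25.719844
Step 2: E[X|A_2] = 1.84 / 0.1844 = 9.978308
Step 3: E[X|A_3] = 7.89 / 0.067 = 117.761194
Step 4: E[X|A_4] = 5.52 / 0.2737 = 20.168067
Step 5: E[X|A_5] = 3.26 / 0.2179 = 14.960991
Verification: E[X] = sum E[X*1_A_i] = 6.61 + 1.84 + 7.89 + 5.52 + 3.26 = 25.12


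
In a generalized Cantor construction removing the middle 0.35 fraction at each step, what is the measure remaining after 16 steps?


Step 1: At each step, fraction remaining = 1 - 0.35 = 0.65
Step 2: After 16 steps, measure = (0.65)^16
Result = 0.001015


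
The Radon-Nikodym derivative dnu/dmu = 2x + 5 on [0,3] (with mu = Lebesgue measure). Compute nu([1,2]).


nu(A) = integral_A (dnu/dmu) dmu = integral_1^2 (2x + 5) dx
Step 1: Antiderivative F(x) = (2/2)x^2 + 5x
Step 2: F(2) = (2/2)*2^2 + 5*2 = 4 + 10 = 14
Step 3: F(1) = (2/2)*1^2 + 5*1 = 1 + 5 = 6
Step 4: nu([1,2]) = F(2) - F(1) = 14 - 6 = 8


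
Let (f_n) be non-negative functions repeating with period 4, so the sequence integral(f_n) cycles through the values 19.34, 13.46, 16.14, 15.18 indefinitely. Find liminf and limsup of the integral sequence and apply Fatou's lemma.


The sequence (integral(f_n)) is periodic with period 4, repeating the values 19.34, 13.46, 16.14, 15.18 indefinitely.
Step 1: For a periodic sequence, every tail (a_m, a_(m+1), ...) contains all 4 period values infinitely often.
Step 2: Hence inf of every tail = min of the period values = min(19.34, 13.46, 16.14, 15.18) = 13.46.
        liminf_n integral(f_n) = sup over m of (inf of tail from m) = 13.46.
Step 3: Similarly sup of every tail = max of the period values = 19.34.
        limsup_n integral(f_n) = 19.34.
Step 4: Fatou's lemma: integral(liminf_n f_n) <= liminf_n integral(f_n) = 13.46.
        So the integral of the pointwise liminf is at most 13.46.


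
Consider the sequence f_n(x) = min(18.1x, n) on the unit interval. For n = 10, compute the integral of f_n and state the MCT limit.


f(x) = 18.1x on [0,1]; f_n(x) = min(18.1x, n). At n = 10:
Step 1: f(x) reaches 10 at x = 10/18.1 = 0.552486
Step 2: integral(f_10) = integral(18.1x, 0, 0.552486) + integral(10, 0.552486, 1)
       = 18.1*0.552486^2/2 + 10*(1 - 0.552486)
       = 2.762431 + 4.475138
       = 7.237569
Step 3: As n -> infinity, f_n increases to f, so by MCT integral(f_n) -> integral(f) = 18.1/2 = 9.05.
Convergence: integral(f_10) = 7.237569 -> 9.05 as n -> infinity


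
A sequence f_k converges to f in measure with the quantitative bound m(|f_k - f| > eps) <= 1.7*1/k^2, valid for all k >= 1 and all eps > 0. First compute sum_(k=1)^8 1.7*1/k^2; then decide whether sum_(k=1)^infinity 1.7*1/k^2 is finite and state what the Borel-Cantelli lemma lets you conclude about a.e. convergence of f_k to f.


Step 1: List the terms 1.7*1/k^2 for k = 1 to 8:
  k=1: 1.7
  k=2: 0.425
  k=3: 0.188889
  k=4: 0.10625
  k=5: 0.068
  k=6: 0.047222
  k=7: 0.034694
  k=8: 0.026562
Step 2: Partial sum = 1.7 + 0.425 + 0.188889 + 0.10625 + 0.068 + 0.047222 + 0.034694 + 0.026562
     = 2.596617
Step 3: The full series sum_(k>=1) 1.7*1/k^2 converges (p-series with p = 2 > 1; a constant multiple of a convergent series converges).
Step 4: Fix eps > 0. Since sum_k m(|f_k - f| > eps) < infinity, the Borel-Cantelli lemma gives
        m(limsup_k {|f_k - f| > eps}) = 0, i.e. for a.e. x, |f_k(x) - f(x)| <= eps for all large k.
        Applying this with eps = 1/j for j = 1, 2, ... and intersecting the countably many full-measure sets,
        for a.e. x we get limsup_k |f_k(x) - f(x)| <= 1/j for every j, hence f_k -> f almost everywhere.
Conclusion: series converges; Borel-Cantelli yields f_k -> f a.e.


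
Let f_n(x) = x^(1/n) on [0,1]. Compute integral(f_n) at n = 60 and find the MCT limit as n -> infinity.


At n = 60: f_60(x) = x^(1/60).
Step 1: integral(x^(1/60), 0, 1) = [x^(1/60+1) / (1/60+1)] from 0 to 1
     = 1 / (1/60 + 1) = 1 / ((60+1)/60) = 60/(60+1)
     = 60/61 = 0.983607
Step 2: As n -> infinity, f_n(x) = x^(1/n) -> 1 for x in (0,1], and f_n is increasing in n.
By MCT, lim_n integral(f_n) = integral(lim_n f_n) = integral(1, 0, 1) = 1.
Step 3: Verify convergence: 60/61 = 0.983607 -> 1


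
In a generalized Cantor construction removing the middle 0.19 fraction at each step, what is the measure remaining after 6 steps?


Step 1: At each step, fraction remaining = 1 - 0.19 = 0.81
Step 2: After 6 steps, measure = (0.81)^6
Step 3: Computing the power step by step:
  After step 1: 0.81
  After step 2: 0.6561
  After step 3: 0.531441
  After step 4: 0.430467
  After step 5: 0.348678
  ...
Result = 0.28243


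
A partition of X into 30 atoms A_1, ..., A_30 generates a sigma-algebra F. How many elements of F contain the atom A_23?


Each element of F is a union of some subset S of the 30 atoms.
The element contains A_23 iff A_23 is in S.
So we count subsets S of {A_1,...,A_30} with A_23 in S: choose freely among the other 29 atoms.
Count = 2^(30-1) = 2^29 = 536870912.


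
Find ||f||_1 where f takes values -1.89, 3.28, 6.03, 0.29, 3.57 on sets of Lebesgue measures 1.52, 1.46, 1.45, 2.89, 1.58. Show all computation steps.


Step 1: Compute |f_i|^1 for each value:
  |-1.89|^1 = 1.89
  |3.28|^1 = 3.28
  |6.03|^1 = 6.03
  |0.29|^1 = 0.29
  |3.57|^1 = 3.57
Step 2: Multiply by measures and sum:
  1.89 * 1.52 = 2.8728
  3.28 * 1.46 = 4.7888
  6.03 * 1.45 = 8.7435
  0.29 * 2.89 = 0.8381
  3.57 * 1.58 = 5.6406
Sum = 2.8728 + 4.7888 + 8.7435 + 0.8381 + 5.6406 = 22.8838
Step 3: Take the p-th root:
||f||_1 = (22.8838)^(1/1) = 22.8838


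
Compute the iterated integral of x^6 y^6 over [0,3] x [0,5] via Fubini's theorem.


By Fubini's theorem, the double integral factors as a product of single integrals:
Step 1: integral_0^3 x^6 dx = [x^7/7] from 0 to 3
     = 3^7/7 = 312.428571
Step 2: integral_0^5 y^6 dy = [y^7/7] from 0 to 5
     = 5^7/7 = 11160.714286
Step 3: Double integral = 312.428571 * 11160.714286 = 3.486926e+06


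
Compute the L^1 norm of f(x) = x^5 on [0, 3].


Step 1: ||f||_1 = (integral_0^3 |x^5|^1 dx)^(1/1)
     = (integral_0^3 x^5 dx)^(1/1)
Step 2: integral_0^3 x^5 dx = [x^6/(6)] from 0 to 3 = 3^6/6
     = 729/6 = 121.5
Step 3: ||f||_1 = (121.5)^(1/1) = 121.5


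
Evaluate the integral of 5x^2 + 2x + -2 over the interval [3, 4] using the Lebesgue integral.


The Lebesgue integral of a Riemann-integrable function agrees with the Riemann integral.
Antiderivative F(x) = (5/3)x^3 + (2/2)x^2 + -2x
F(4) = (5/3)*4^3 + (2/2)*4^2 + -2*4
     = (5/3)*64 + (2/2)*16 + -2*4
     = 106.666667 + 16 + -8
     = 114.666667
F(3) = 48
Integral = F(4) - F(3) = 114.666667 - 48 = 66.666667


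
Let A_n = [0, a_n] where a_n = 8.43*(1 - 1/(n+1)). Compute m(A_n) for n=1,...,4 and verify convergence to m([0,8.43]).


By continuity of measure from below: if A_n increases to A, then m(A_n) -> m(A).
Here A = [0, 8.43], so m(A) = 8.43
Step 1: a_1 = 8.43*(1 - 1/2) = 4.215, m(A_1) = 4.215
Step 2: a_2 = 8.43*(1 - 1/3) = 5.62, m(A_2) = 5.62
Step 3: a_3 = 8.43*(1 - 1/4) = 6.3225, m(A_3) = 6.3225
Step 4: a_4 = 8.43*(1 - 1/5) = 6.744, m(A_4) = 6.744
Limit: m(A_n) -> m([0,8.43]) = 8.43


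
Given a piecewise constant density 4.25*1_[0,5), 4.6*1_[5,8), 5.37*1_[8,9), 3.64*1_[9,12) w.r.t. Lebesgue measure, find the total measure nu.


Integrate each piece of the Radon-Nikodym derivative:
Step 1: integral_0^5 4.25 dx = 4.25*(5-0) = 4.25*5 = 21.25
Step 2: integral_5^8 4.6 dx = 4.6*(8-5) = 4.6*3 = 13.8
Step 3: integral_8^9 5.37 dx = 5.37*(9-8) = 5.37*1 = 5.37
Step 4: integral_9^12 3.64 dx = 3.64*(12-9) = 3.64*3 = 10.92
Total: 21.25 + 13.8 + 5.37 + 10.92 = 51.34


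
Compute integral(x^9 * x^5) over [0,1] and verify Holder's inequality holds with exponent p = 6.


Step 1: Exact integral of f*g = integral(x^14, 0, 1) = 1/15
     = 0.066667
Step 2: Holder bound with p=6, q=1.2:
  ||f||_p = (integral x^54 dx)^(1/6) = (1/55)^(1/6) = 0.51279
  ||g||_q = (integral x^6 dx)^(1/1.2) = (1/7)^(1/1.2) = 0.197584
Step 3: Holder bound = ||f||_p * ||g||_q = 0.51279 * 0.197584 = 0.101319
Verification: 0.066667 <= 0.101319 (Holder holds)


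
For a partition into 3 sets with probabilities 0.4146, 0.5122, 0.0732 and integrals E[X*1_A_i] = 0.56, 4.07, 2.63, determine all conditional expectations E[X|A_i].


For each cell A_i: E[X|A_i] = E[X*1_A_i] / P(A_i)
Step 1: E[X|A_1] = 0.56 / 0.4146 = 1.350699
Step 2: E[X|A_2] = 4.07 / 0.5122 = 7.946115
Step 3: E[X|A_3] = 2.63 / 0.0732 = 35.928962
Verification: E[X] = sum E[X*1_A_i] = 0.56 + 4.07 + 2.63 = 7.26


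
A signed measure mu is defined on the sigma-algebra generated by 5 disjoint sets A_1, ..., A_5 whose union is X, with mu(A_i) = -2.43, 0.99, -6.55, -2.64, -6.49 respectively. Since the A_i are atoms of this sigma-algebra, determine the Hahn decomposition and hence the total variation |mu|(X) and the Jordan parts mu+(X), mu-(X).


Step 1: Every measurable set is a union of atoms (the cells / points), so a Hahn decomposition is
  obtained by grouping atoms by sign: P = union of atoms with mu > 0, N = union of the remaining atoms.
  Atoms in P (indices): 2;  atoms in N (indices): 1, 3, 4, 5
  Positive values: 0.99
  Negative values: -2.43, -6.55, -2.64, -6.49
Step 2: mu+(X) = mu(P) = sum of positive atom values = 0.99
Step 3: mu-(X) = -mu(N) = sum of |negative atom values| = 18.11
Step 4: |mu|(X) = mu+(X) + mu-(X) = 0.99 + 18.11 = 19.1
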